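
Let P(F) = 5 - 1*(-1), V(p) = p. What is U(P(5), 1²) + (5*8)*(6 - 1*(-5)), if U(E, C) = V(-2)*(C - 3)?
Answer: 444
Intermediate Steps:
P(F) = 6 (P(F) = 5 + 1 = 6)
U(E, C) = 6 - 2*C (U(E, C) = -2*(C - 3) = -2*(-3 + C) = 6 - 2*C)
U(P(5), 1²) + (5*8)*(6 - 1*(-5)) = (6 - 2*1²) + (5*8)*(6 - 1*(-5)) = (6 - 2*1) + 40*(6 + 5) = (6 - 2) + 40*11 = 4 + 440 = 444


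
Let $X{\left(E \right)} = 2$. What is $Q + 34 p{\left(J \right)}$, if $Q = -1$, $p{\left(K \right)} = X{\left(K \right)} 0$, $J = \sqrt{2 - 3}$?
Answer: $-1$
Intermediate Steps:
$J = i$ ($J = \sqrt{-1} = i \approx 1.0 i$)
$p{\left(K \right)} = 0$ ($p{\left(K \right)} = 2 \cdot 0 = 0$)
$Q + 34 p{\left(J \right)} = -1 + 34 \cdot 0 = -1 + 0 = -1$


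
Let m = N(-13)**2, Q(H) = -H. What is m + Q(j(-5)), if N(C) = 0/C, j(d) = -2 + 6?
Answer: -4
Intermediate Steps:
j(d) = 4
N(C) = 0
m = 0 (m = 0**2 = 0)
m + Q(j(-5)) = 0 - 1*4 = 0 - 4 = -4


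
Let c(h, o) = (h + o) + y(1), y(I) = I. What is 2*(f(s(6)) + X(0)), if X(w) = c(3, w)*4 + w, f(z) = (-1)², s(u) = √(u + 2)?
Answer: 34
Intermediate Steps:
s(u) = √(2 + u)
f(z) = 1
c(h, o) = 1 + h + o (c(h, o) = (h + o) + 1 = 1 + h + o)
X(w) = 16 + 5*w (X(w) = (1 + 3 + w)*4 + w = (4 + w)*4 + w = (16 + 4*w) + w = 16 + 5*w)
2*(f(s(6)) + X(0)) = 2*(1 + (16 + 5*0)) = 2*(1 + (16 + 0)) = 2*(1 + 16) = 2*17 = 34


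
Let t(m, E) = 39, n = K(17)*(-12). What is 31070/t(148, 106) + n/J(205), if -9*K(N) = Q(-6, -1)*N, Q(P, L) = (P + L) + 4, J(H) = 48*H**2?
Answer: 133919661/168100 ≈ 796.67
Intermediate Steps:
Q(P, L) = 4 + L + P (Q(P, L) = (L + P) + 4 = 4 + L + P)
K(N) = N/3 (K(N) = -(4 - 1 - 6)*N/9 = -(-1)*N/3 = N/3)
n = -68 (n = ((1/3)*17)*(-12) = (17/3)*(-12) = -68)
31070/t(148, 106) + n/J(205) = 31070/39 - 68/(48*205**2) = 31070*(1/39) - 68/(48*42025) = 2390/3 - 68/2017200 = 2390/3 - 68*1/2017200 = 2390/3 - 17/504300 = 133919661/168100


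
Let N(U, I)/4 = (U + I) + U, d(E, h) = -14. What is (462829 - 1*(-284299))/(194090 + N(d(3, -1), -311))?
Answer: 373564/96367 ≈ 3.8765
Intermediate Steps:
N(U, I) = 4*I + 8*U (N(U, I) = 4*((U + I) + U) = 4*((I + U) + U) = 4*(I + 2*U) = 4*I + 8*U)
(462829 - 1*(-284299))/(194090 + N(d(3, -1), -311)) = (462829 - 1*(-284299))/(194090 + (4*(-311) + 8*(-14))) = (462829 + 284299)/(194090 + (-1244 - 112)) = 747128/(194090 - 1356) = 747128/192734 = 747128*(1/192734) = 373564/96367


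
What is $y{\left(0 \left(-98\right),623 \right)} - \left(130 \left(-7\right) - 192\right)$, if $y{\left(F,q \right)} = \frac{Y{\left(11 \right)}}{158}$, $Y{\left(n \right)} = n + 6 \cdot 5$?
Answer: $\frac{174157}{158} \approx 1102.3$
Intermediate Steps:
$Y{\left(n \right)} = 30 + n$ ($Y{\left(n \right)} = n + 30 = 30 + n$)
$y{\left(F,q \right)} = \frac{41}{158}$ ($y{\left(F,q \right)} = \frac{30 + 11}{158} = 41 \cdot \frac{1}{158} = \frac{41}{158}$)
$y{\left(0 \left(-98\right),623 \right)} - \left(130 \left(-7\right) - 192\right) = \frac{41}{158} - \left(130 \left(-7\right) - 192\right) = \frac{41}{158} - \left(-910 - 192\right) = \frac{41}{158} - -1102 = \frac{41}{158} + 1102 = \frac{174157}{158}$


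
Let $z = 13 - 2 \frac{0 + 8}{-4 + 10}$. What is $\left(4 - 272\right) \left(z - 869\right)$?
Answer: $\frac{690368}{3} \approx 2.3012 \cdot 10^{5}$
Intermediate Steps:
$z = \frac{31}{3}$ ($z = 13 - 2 \cdot \frac{8}{6} = 13 - 2 \cdot 8 \cdot \frac{1}{6} = 13 - \frac{8}{3} = \frac{31}{3} \approx 10.333$)
$\left(4 - 272\right) \left(z - 869\right) = \left(4 - 272\right) \left(\frac{31}{3} - 869\right) = \left(4 - 272\right) \left(- \frac{2576}{3}\right) = \left(-268\right) \left(- \frac{2576}{3}\right) = \frac{690368}{3}$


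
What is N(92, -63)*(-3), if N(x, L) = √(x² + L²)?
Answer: -3*√12433 ≈ -334.51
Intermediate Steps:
N(x, L) = √(L² + x²)
N(92, -63)*(-3) = √((-63)² + 92²)*(-3) = √(3969 + 8464)*(-3) = √12433*(-3) = -3*√12433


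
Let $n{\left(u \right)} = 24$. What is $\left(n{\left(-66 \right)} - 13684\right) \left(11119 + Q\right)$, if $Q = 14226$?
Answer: $-346212700$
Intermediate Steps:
$\left(n{\left(-66 \right)} - 13684\right) \left(11119 + Q\right) = \left(24 - 13684\right) \left(11119 + 14226\right) = \left(-13660\right) 25345 = -346212700$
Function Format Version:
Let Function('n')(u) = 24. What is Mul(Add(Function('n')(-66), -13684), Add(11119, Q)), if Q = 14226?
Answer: -346212700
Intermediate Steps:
Mul(Add(Function('n')(-66), -13684), Add(11119, Q)) = Mul(Add(24, -13684), Add(11119, 14226)) = Mul(-13660, 25345) = -346212700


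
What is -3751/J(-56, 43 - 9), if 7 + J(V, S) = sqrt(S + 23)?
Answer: -26257/8 - 3751*sqrt(57)/8 ≈ -6822.1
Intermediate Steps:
J(V, S) = -7 + sqrt(23 + S) (J(V, S) = -7 + sqrt(S + 23) = -7 + sqrt(23 + S))
-3751/J(-56, 43 - 9) = -3751/(-7 + sqrt(23 + (43 - 9))) = -3751/(-7 + sqrt(23 + 34)) = -3751/(-7 + sqrt(57))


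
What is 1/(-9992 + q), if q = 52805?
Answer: 1/42813 ≈ 2.3357e-5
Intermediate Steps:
1/(-9992 + q) = 1/(-9992 + 52805) = 1/42813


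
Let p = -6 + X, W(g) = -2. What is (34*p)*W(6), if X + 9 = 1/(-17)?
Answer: 1024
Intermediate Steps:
X = -154/17 (X = -9 + 1/(-17) = -9 - 1/17 = -154/17 ≈ -9.0588)
p = -256/17 (p = -6 - 154/17 = -256/17 ≈ -15.059)
(34*p)*W(6) = (34*(-256/17))*(-2) = -512*(-2) = 1024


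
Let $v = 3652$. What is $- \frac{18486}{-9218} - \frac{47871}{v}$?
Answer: $- \frac{16989273}{1530188} \approx -11.103$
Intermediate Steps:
$- \frac{18486}{-9218} - \frac{47871}{v} = - \frac{18486}{-9218} - \frac{47871}{3652} = \left(-18486\right) \left(- \frac{1}{9218}\right) - \frac{47871}{3652} = \frac{9243}{4609} - \frac{47871}{3652} = - \frac{16989273}{1530188}$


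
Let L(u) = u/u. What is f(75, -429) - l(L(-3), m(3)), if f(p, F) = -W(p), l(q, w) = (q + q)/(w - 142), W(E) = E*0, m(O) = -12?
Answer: 1/77 ≈ 0.012987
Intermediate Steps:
W(E) = 0
L(u) = 1
l(q, w) = 2*q/(-142 + w) (l(q, w) = (2*q)/(-142 + w) = 2*q/(-142 + w))
f(p, F) = 0 (f(p, F) = -1*0 = 0)
f(75, -429) - l(L(-3), m(3)) = 0 - 2/(-142 - 12) = 0 - 2/(-154) = 0 - 2*(-1)/154 = 0 - 1*(-1/77) = 0 + 1/77 = 1/77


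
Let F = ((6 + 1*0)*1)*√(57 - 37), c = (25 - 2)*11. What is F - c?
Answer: -253 + 12*√5 ≈ -226.17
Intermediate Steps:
c = 253 (c = 23*11 = 253)
F = 12*√5 (F = ((6 + 0)*1)*√20 = (6*1)*(2*√5) = 6*(2*√5) = 12*√5 ≈ 26.833)
F - c = 12*√5 - 1*253 = 12*√5 - 253 = -253 + 12*√5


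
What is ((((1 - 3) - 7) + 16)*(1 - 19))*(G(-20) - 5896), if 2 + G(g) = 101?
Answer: 730422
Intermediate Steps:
G(g) = 99 (G(g) = -2 + 101 = 99)
((((1 - 3) - 7) + 16)*(1 - 19))*(G(-20) - 5896) = ((((1 - 3) - 7) + 16)*(1 - 19))*(99 - 5896) = (((-2 - 7) + 16)*(-18))*(-5797) = ((-9 + 16)*(-18))*(-5797) = (7*(-18))*(-5797) = -126*(-5797) = 730422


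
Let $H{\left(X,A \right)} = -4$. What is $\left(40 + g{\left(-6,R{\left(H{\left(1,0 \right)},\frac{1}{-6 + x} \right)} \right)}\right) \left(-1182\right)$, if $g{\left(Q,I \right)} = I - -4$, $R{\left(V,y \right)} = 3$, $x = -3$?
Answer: $-55554$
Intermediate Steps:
$g{\left(Q,I \right)} = 4 + I$ ($g{\left(Q,I \right)} = I + 4 = 4 + I$)
$\left(40 + g{\left(-6,R{\left(H{\left(1,0 \right)},\frac{1}{-6 + x} \right)} \right)}\right) \left(-1182\right) = \left(40 + \left(4 + 3\right)\right) \left(-1182\right) = \left(40 + 7\right) \left(-1182\right) = 47 \left(-1182\right) = -55554$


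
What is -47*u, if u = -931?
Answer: 43757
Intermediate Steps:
-47*u = -47*(-931) = 43757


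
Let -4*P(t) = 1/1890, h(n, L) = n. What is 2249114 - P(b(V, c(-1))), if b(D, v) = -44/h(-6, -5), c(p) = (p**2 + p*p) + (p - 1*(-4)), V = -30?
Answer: 17003301841/7560 ≈ 2.2491e+6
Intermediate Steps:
c(p) = 4 + p + 2*p**2 (c(p) = (p**2 + p**2) + (p + 4) = 2*p**2 + (4 + p) = 4 + p + 2*p**2)
b(D, v) = 22/3 (b(D, v) = -44/(-6) = -44*(-1/6) = 22/3)
P(t) = -1/7560 (P(t) = -1/4/1890 = -1/4*1/1890 = -1/7560)
2249114 - P(b(V, c(-1))) = 2249114 - 1*(-1/7560) = 2249114 + 1/7560 = 17003301841/7560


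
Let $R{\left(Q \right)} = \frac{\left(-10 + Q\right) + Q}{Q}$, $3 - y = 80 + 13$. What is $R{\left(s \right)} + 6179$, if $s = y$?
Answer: $\frac{55630}{9} \approx 6181.1$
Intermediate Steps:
$y = -90$ ($y = 3 - \left(80 + 13\right) = 3 - 93 = -90$)
$s = -90$
$R{\left(Q \right)} = \frac{-10 + 2 Q}{Q}$
$R{\left(s \right)} + 6179 = \left(2 - \frac{10}{-90}\right) + 6179 = \left(2 - - \frac{1}{9}\right) + 6179 = \left(2 + \frac{1}{9}\right) + 6179 = \frac{19}{9} + 6179 = \frac{55630}{9}$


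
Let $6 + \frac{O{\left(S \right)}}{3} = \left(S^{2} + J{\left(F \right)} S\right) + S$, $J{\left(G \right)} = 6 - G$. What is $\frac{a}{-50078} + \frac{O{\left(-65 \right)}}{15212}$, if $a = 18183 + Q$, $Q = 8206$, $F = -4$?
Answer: $\frac{31247617}{190446634} \approx 0.16408$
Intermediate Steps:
$O{\left(S \right)} = -18 + 3 S^{2} + 33 S$ ($O{\left(S \right)} = -18 + 3 \left(\left(S^{2} + \left(6 - -4\right) S\right) + S\right) = -18 + 3 \left(\left(S^{2} + \left(6 + 4\right) S\right) + S\right) = -18 + 3 \left(\left(S^{2} + 10 S\right) + S\right) = -18 + 3 \left(S^{2} + 11 S\right) = -18 + \left(3 S^{2} + 33 S\right) = -18 + 3 S^{2} + 33 S$)
$a = 26389$ ($a = 18183 + 8206 = 26389$)
$\frac{a}{-50078} + \frac{O{\left(-65 \right)}}{15212} = \frac{26389}{-50078} + \frac{-18 + 3 \left(-65\right)^{2} + 33 \left(-65\right)}{15212} = 26389 \left(- \frac{1}{50078}\right) + \left(-18 + 3 \cdot 4225 - 2145\right) \frac{1}{15212} = - \frac{26389}{50078} + \left(-18 + 12675 - 2145\right) \frac{1}{15212} = - \frac{26389}{50078} + 10512 \cdot \frac{1}{15212} = - \frac{26389}{50078} + \frac{2628}{3803} = \frac{31247617}{190446634}$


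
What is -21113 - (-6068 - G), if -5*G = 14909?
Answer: -90134/5 ≈ -18027.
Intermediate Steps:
G = -14909/5 (G = -⅕*14909 = -14909/5 ≈ -2981.8)
-21113 - (-6068 - G) = -21113 - (-6068 - 1*(-14909/5)) = -21113 - (-6068 + 14909/5) = -21113 - 1*(-15431/5) = -21113 + 15431/5 = -90134/5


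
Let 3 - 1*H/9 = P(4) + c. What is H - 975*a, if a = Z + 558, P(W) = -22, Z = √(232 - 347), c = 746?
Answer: -550539 - 975*I*√115 ≈ -5.5054e+5 - 10456.0*I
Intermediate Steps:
Z = I*√115 (Z = √(-115) = I*√115 ≈ 10.724*I)
a = 558 + I*√115 (a = I*√115 + 558 = 558 + I*√115 ≈ 558.0 + 10.724*I)
H = -6489 (H = 27 - 9*(-22 + 746) = 27 - 9*724 = 27 - 6516 = -6489)
H - 975*a = -6489 - 975*(558 + I*√115) = -6489 + (-544050 - 975*I*√115) = -550539 - 975*I*√115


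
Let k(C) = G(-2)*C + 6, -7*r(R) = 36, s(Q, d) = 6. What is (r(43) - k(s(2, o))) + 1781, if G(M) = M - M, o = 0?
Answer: 12389/7 ≈ 1769.9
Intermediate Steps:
r(R) = -36/7 (r(R) = -⅐*36 = -36/7)
G(M) = 0
k(C) = 6 (k(C) = 0*C + 6 = 0 + 6 = 6)
(r(43) - k(s(2, o))) + 1781 = (-36/7 - 1*6) + 1781 = (-36/7 - 6) + 1781 = -78/7 + 1781 = 12389/7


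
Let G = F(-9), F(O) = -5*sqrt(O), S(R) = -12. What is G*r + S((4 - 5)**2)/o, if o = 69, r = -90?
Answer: -4/23 + 1350*I ≈ -0.17391 + 1350.0*I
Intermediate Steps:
G = -15*I ≈ -15.0*I
G*r + S((4 - 5)**2)/o = -15*I*(-90) - 12/69 = 1350*I - 12*1/69 = 1350*I - 4/23 = -4/23 + 1350*I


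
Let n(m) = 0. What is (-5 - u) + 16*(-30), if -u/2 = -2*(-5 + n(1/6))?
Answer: -465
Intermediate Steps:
u = -20 (u = -(-4)*(-5 + 0) = -(-4)*(-5) = -2*10 = -20)
(-5 - u) + 16*(-30) = (-5 - 1*(-20)) + 16*(-30) = (-5 + 20) - 480 = 15 - 480 = -465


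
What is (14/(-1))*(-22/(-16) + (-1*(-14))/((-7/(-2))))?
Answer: -301/4 ≈ -75.250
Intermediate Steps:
(14/(-1))*(-22/(-16) + (-1*(-14))/((-7/(-2)))) = (-1*14)*(-22*(-1/16) + 14/((-7*(-½)))) = -14*(11/8 + 14/(7/2)) = -14*(11/8 + 14*(2/7)) = -14*(11/8 + 4) = -14*43/8 = -301/4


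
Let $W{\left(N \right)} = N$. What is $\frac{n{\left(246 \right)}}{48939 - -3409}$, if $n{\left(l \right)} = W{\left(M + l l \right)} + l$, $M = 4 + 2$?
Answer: $\frac{15192}{13087} \approx 1.1608$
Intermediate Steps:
$M = 6$
$n{\left(l \right)} = 6 + l + l^{2}$ ($n{\left(l \right)} = \left(6 + l l\right) + l = \left(6 + l^{2}\right) + l = 6 + l + l^{2}$)
$\frac{n{\left(246 \right)}}{48939 - -3409} = \frac{6 + 246 + 246^{2}}{48939 - -3409} = \frac{6 + 246 + 60516}{48939 + 3409} = \frac{60768}{52348} = 60768 \cdot \frac{1}{52348} = \frac{15192}{13087}$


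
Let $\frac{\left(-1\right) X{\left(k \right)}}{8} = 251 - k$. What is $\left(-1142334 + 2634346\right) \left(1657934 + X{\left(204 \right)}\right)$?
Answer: $2473096426696$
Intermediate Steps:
$X{\left(k \right)} = -2008 + 8 k$ ($X{\left(k \right)} = - 8 \left(251 - k\right) = -2008 + 8 k$)
$\left(-1142334 + 2634346\right) \left(1657934 + X{\left(204 \right)}\right) = \left(-1142334 + 2634346\right) \left(1657934 + \left(-2008 + 8 \cdot 204\right)\right) = 1492012 \left(1657934 + \left(-2008 + 1632\right)\right) = 1492012 \left(1657934 - 376\right) = 1492012 \cdot 1657558 = 2473096426696$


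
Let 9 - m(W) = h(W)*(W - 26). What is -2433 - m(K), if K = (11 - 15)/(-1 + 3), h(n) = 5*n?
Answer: -2162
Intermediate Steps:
K = -2 (K = -4/2 = -4*½ = -2)
m(W) = 9 - 5*W*(-26 + W) (m(W) = 9 - 5*W*(W - 26) = 9 - 5*W*(-26 + W))
-2433 - m(K) = -2433 - (9 - 5*(-2)² + 130*(-2)) = -2433 - (9 - 5*4 - 260) = -2433 - (9 - 20 - 260) = -2433 - 1*(-271) = -2433 + 271 = -2162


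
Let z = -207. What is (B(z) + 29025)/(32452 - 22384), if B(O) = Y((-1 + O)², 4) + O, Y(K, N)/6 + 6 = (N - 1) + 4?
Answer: 2402/839 ≈ 2.8629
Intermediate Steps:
Y(K, N) = -18 + 6*N (Y(K, N) = -36 + 6*((N - 1) + 4) = -36 + 6*((-1 + N) + 4) = -36 + 6*(3 + N) = -36 + (18 + 6*N) = -18 + 6*N)
B(O) = 6 + O (B(O) = (-18 + 6*4) + O = (-18 + 24) + O = 6 + O)
(B(z) + 29025)/(32452 - 22384) = ((6 - 207) + 29025)/(32452 - 22384) = (-201 + 29025)/10068 = 28824*(1/10068) = 2402/839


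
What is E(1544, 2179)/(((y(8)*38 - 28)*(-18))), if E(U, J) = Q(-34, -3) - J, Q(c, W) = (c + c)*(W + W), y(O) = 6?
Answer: 1771/3600 ≈ 0.49194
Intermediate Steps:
Q(c, W) = 4*W*c (Q(c, W) = (2*c)*(2*W) = 4*W*c)
E(U, J) = 408 - J (E(U, J) = 4*(-3)*(-34) - J = 408 - J)
E(1544, 2179)/(((y(8)*38 - 28)*(-18))) = (408 - 1*2179)/(((6*38 - 28)*(-18))) = (408 - 2179)/(((228 - 28)*(-18))) = -1771/(200*(-18)) = -1771/(-3600) = -1771*(-1/3600) = 1771/3600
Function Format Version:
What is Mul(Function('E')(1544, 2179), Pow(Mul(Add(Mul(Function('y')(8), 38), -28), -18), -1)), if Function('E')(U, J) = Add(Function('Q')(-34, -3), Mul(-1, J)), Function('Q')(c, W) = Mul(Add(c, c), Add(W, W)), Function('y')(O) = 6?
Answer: Rational(1771, 3600) ≈ 0.49194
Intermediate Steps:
Function('Q')(c, W) = Mul(4, W, c) (Function('Q')(c, W) = Mul(Mul(2, c), Mul(2, W)) = Mul(4, W, c))
Function('E')(U, J) = Add(408, Mul(-1, J)) (Function('E')(U, J) = Add(Mul(4, -3, -34), Mul(-1, J)) = Add(408, Mul(-1, J)))
Mul(Function('E')(1544, 2179), Pow(Mul(Add(Mul(Function('y')(8), 38), -28), -18), -1)) = Mul(Add(408, Mul(-1, 2179)), Pow(Mul(Add(Mul(6, 38), -28), -18), -1)) = Mul(Add(408, -2179), Pow(Mul(Add(228, -28), -18), -1)) = Mul(-1771, Pow(Mul(200, -18), -1)) = Mul(-1771, Pow(-3600, -1)) = Mul(-1771, Rational(-1, 3600)) = Rational(1771, 3600)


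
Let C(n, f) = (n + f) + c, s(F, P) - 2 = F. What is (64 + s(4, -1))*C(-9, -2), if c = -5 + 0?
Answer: -1120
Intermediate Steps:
c = -5
s(F, P) = 2 + F
C(n, f) = -5 + f + n (C(n, f) = (n + f) - 5 = (f + n) - 5 = -5 + f + n)
(64 + s(4, -1))*C(-9, -2) = (64 + (2 + 4))*(-5 - 2 - 9) = (64 + 6)*(-16) = 70*(-16) = -1120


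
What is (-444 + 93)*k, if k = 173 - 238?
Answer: 22815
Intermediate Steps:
k = -65
(-444 + 93)*k = (-444 + 93)*(-65) = -351*(-65) = 22815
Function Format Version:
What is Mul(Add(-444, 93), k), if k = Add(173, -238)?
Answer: 22815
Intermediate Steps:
k = -65
Mul(Add(-444, 93), k) = Mul(Add(-444, 93), -65) = Mul(-351, -65) = 22815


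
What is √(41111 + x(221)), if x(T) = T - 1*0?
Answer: 2*√10333 ≈ 203.30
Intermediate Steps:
x(T) = T (x(T) = T + 0 = T)
√(41111 + x(221)) = √(41111 + 221) = √41332 = 2*√10333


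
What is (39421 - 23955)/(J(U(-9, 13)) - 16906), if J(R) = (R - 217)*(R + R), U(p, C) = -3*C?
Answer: 7733/1531 ≈ 5.0509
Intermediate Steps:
J(R) = 2*R*(-217 + R) (J(R) = (-217 + R)*(2*R) = 2*R*(-217 + R))
(39421 - 23955)/(J(U(-9, 13)) - 16906) = (39421 - 23955)/(2*(-3*13)*(-217 - 3*13) - 16906) = 15466/(2*(-39)*(-217 - 39) - 16906) = 15466/(2*(-39)*(-256) - 16906) = 15466/(19968 - 16906) = 15466/3062 = 15466*(1/3062) = 7733/1531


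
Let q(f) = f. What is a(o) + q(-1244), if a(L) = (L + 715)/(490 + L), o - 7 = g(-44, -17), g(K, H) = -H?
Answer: -638677/514 ≈ -1242.6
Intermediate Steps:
o = 24 (o = 7 - 1*(-17) = 7 + 17 = 24)
a(L) = (715 + L)/(490 + L)
a(o) + q(-1244) = (715 + 24)/(490 + 24) - 1244 = 739/514 - 1244 = -638677/514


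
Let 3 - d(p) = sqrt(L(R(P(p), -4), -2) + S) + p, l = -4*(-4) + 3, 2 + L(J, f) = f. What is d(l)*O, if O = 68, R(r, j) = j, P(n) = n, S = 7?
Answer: -1088 - 68*sqrt(3) ≈ -1205.8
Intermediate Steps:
L(J, f) = -2 + f
l = 19 (l = 16 + 3 = 19)
d(p) = 3 - p - sqrt(3) (d(p) = 3 - (sqrt((-2 - 2) + 7) + p) = 3 - (sqrt(-4 + 7) + p) = 3 - (sqrt(3) + p) = 3 - (p + sqrt(3)) = 3 + (-p - sqrt(3)) = 3 - p - sqrt(3))
d(l)*O = (3 - 1*19 - sqrt(3))*68 = (3 - 19 - sqrt(3))*68 = (-16 - sqrt(3))*68 = -1088 - 68*sqrt(3)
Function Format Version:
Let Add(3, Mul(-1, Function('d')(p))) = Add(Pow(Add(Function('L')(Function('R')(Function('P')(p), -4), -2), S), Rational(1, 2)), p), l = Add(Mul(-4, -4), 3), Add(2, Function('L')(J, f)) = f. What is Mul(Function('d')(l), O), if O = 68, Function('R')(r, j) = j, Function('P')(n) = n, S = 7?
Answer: Add(-1088, Mul(-68, Pow(3, Rational(1, 2)))) ≈ -1205.8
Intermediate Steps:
Function('L')(J, f) = Add(-2, f)
l = 19 (l = Add(16, 3) = 19)
Function('d')(p) = Add(3, Mul(-1, p), Mul(-1, Pow(3, Rational(1, 2)))) (Function('d')(p) = Add(3, Mul(-1, Add(Pow(Add(Add(-2, -2), 7), Rational(1, 2)), p))) = Add(3, Mul(-1, Add(Pow(Add(-4, 7), Rational(1, 2)), p))) = Add(3, Mul(-1, Add(Pow(3, Rational(1, 2)), p))) = Add(3, Mul(-1, Add(p, Pow(3, Rational(1, 2))))) = Add(3, Add(Mul(-1, p), Mul(-1, Pow(3, Rational(1, 2))))) = Add(3, Mul(-1, p), Mul(-1, Pow(3, Rational(1, 2)))))
Mul(Function('d')(l), O) = Mul(Add(3, Mul(-1, 19), Mul(-1, Pow(3, Rational(1, 2)))), 68) = Mul(Add(3, -19, Mul(-1, Pow(3, Rational(1, 2)))), 68) = Mul(Add(-16, Mul(-1, Pow(3, Rational(1, 2)))), 68) = Add(-1088, Mul(-68, Pow(3, Rational(1, 2))))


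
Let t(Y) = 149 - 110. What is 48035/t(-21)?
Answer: 3695/3 ≈ 1231.7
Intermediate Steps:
t(Y) = 39
48035/t(-21) = 48035/39 = 48035*(1/39) = 3695/3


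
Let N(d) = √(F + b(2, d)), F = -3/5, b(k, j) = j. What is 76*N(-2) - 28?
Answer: -28 + 76*I*√65/5 ≈ -28.0 + 122.55*I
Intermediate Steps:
F = -⅗ (F = -3*⅕ = -⅗ ≈ -0.60000)
N(d) = √(-⅗ + d)
76*N(-2) - 28 = 76*(√(-15 + 25*(-2))/5) - 28 = 76*(√(-15 - 50)/5) - 28 = 76*(√(-65)/5) - 28 = 76*((I*√65)/5) - 28 = 76*(I*√65/5) - 28 = 76*I*√65/5 - 28 = -28 + 76*I*√65/5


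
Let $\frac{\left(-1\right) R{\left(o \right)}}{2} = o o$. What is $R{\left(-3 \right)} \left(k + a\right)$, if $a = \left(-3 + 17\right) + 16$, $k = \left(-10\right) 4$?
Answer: $180$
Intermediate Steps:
$k = -40$
$a = 30$ ($a = 14 + 16 = 30$)
$R{\left(o \right)} = - 2 o^{2}$ ($R{\left(o \right)} = - 2 o o = - 2 o^{2}$)
$R{\left(-3 \right)} \left(k + a\right) = - 2 \left(-3\right)^{2} \left(-40 + 30\right) = \left(-2\right) 9 \left(-10\right) = \left(-18\right) \left(-10\right) = 180$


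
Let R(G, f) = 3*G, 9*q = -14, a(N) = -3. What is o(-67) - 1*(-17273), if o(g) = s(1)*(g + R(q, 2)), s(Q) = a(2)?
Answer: 17488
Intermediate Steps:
s(Q) = -3
q = -14/9 (q = (⅑)*(-14) = -14/9 ≈ -1.5556)
o(g) = 14 - 3*g (o(g) = -3*(g + 3*(-14/9)) = -3*(g - 14/3) = -3*(-14/3 + g) = 14 - 3*g)
o(-67) - 1*(-17273) = (14 - 3*(-67)) - 1*(-17273) = (14 + 201) + 17273 = 215 + 17273 = 17488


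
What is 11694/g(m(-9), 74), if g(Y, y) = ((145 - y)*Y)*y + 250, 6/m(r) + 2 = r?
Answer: -64317/14387 ≈ -4.4705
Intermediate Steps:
m(r) = 6/(-2 + r)
g(Y, y) = 250 + Y*y*(145 - y) (g(Y, y) = (Y*(145 - y))*y + 250 = Y*y*(145 - y) + 250 = 250 + Y*y*(145 - y))
11694/g(m(-9), 74) = 11694/(250 - 1*6/(-2 - 9)*74² + 145*(6/(-2 - 9))*74) = 11694/(250 - 1*6/(-11)*5476 + 145*(6/(-11))*74) = 11694/(250 - 1*6*(-1/11)*5476 + 145*(6*(-1/11))*74) = 11694/(250 - 1*(-6/11)*5476 + 145*(-6/11)*74) = 11694/(250 + 32856/11 - 64380/11) = 11694/(-28774/11) = 11694*(-11/28774) = -64317/14387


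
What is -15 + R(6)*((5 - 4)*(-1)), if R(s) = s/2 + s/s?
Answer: -19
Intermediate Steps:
R(s) = 1 + s/2 (R(s) = s*(1/2) + 1 = s/2 + 1 = 1 + s/2)
-15 + R(6)*((5 - 4)*(-1)) = -15 + (1 + (1/2)*6)*((5 - 4)*(-1)) = -15 + (1 + 3)*(1*(-1)) = -15 + 4*(-1) = -15 - 4 = -19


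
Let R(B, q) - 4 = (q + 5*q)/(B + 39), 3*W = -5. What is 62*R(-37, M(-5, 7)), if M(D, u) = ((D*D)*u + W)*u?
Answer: 225928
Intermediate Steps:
W = -5/3 (W = (1/3)*(-5) = -5/3 ≈ -1.6667)
M(D, u) = u*(-5/3 + u*D**2) (M(D, u) = ((D*D)*u - 5/3)*u = (D**2*u - 5/3)*u = (u*D**2 - 5/3)*u = (-5/3 + u*D**2)*u = u*(-5/3 + u*D**2))
R(B, q) = 4 + 6*q/(39 + B) (R(B, q) = 4 + (q + 5*q)/(B + 39) = 4 + (6*q)/(39 + B) = 4 + 6*q/(39 + B))
62*R(-37, M(-5, 7)) = 62*(2*(78 + 2*(-37) + 3*((1/3)*7*(-5 + 3*7*(-5)**2)))/(39 - 37)) = 62*(2*(78 - 74 + 3*((1/3)*7*(-5 + 3*7*25)))/2) = 62*(2*(1/2)*(78 - 74 + 3*((1/3)*7*(-5 + 525)))) = 62*(2*(1/2)*(78 - 74 + 3*((1/3)*7*520))) = 62*(2*(1/2)*(78 - 74 + 3*(3640/3))) = 62*(2*(1/2)*(78 - 74 + 3640)) = 62*(2*(1/2)*3644) = 62*3644 = 225928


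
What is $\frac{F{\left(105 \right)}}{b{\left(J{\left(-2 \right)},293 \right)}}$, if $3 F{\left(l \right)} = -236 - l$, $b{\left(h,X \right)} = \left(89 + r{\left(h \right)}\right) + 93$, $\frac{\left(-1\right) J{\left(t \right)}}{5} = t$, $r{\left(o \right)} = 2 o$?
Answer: $- \frac{341}{606} \approx -0.56271$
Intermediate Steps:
$J{\left(t \right)} = - 5 t$
$b{\left(h,X \right)} = 182 + 2 h$ ($b{\left(h,X \right)} = \left(89 + 2 h\right) + 93 = 182 + 2 h$)
$F{\left(l \right)} = - \frac{236}{3} - \frac{l}{3}$ ($F{\left(l \right)} = \frac{-236 - l}{3} = - \frac{236}{3} - \frac{l}{3}$)
$\frac{F{\left(105 \right)}}{b{\left(J{\left(-2 \right)},293 \right)}} = \frac{- \frac{236}{3} - 35}{182 + 2 \left(\left(-5\right) \left(-2\right)\right)} = \frac{- \frac{236}{3} - 35}{182 + 2 \cdot 10} = - \frac{341}{3 \left(182 + 20\right)} = - \frac{341}{3 \cdot 202} = \left(- \frac{341}{3}\right) \frac{1}{202} = - \frac{341}{606}$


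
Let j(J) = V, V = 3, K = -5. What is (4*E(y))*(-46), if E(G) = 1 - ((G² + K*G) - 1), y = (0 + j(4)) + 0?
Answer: -1472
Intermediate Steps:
j(J) = 3
y = 3 (y = (0 + 3) + 0 = 3 + 0 = 3)
E(G) = 2 - G² + 5*G (E(G) = 1 - ((G² - 5*G) - 1) = 1 - (-1 + G² - 5*G) = 1 + (1 - G² + 5*G) = 2 - G² + 5*G)
(4*E(y))*(-46) = (4*(2 - 1*3² + 5*3))*(-46) = (4*(2 - 1*9 + 15))*(-46) = (4*(2 - 9 + 15))*(-46) = (4*8)*(-46) = 32*(-46) = -1472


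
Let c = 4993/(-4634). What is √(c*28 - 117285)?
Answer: I*√12853167251/331 ≈ 342.51*I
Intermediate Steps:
c = -4993/4634 (c = 4993*(-1/4634) = -4993/4634 ≈ -1.0775)
√(c*28 - 117285) = √(-4993/4634*28 - 117285) = √(-9986/331 - 117285) = √(-38831321/331) = I*√12853167251/331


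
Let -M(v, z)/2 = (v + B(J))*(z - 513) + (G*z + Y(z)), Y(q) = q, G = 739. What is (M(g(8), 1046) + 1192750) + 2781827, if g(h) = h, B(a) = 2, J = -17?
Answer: 2415837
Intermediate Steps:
M(v, z) = -1480*z - 2*(-513 + z)*(2 + v) (M(v, z) = -2*((v + 2)*(z - 513) + (739*z + z)) = -2*((2 + v)*(-513 + z) + 740*z) = -2*((-513 + z)*(2 + v) + 740*z) = -2*(740*z + (-513 + z)*(2 + v)) = -1480*z - 2*(-513 + z)*(2 + v))
(M(g(8), 1046) + 1192750) + 2781827 = ((2052 - 1484*1046 + 1026*8 - 2*8*1046) + 1192750) + 2781827 = ((2052 - 1552264 + 8208 - 16736) + 1192750) + 2781827 = (-1558740 + 1192750) + 2781827 = -365990 + 2781827 = 2415837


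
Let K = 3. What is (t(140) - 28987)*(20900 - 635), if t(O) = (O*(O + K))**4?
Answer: 3255389067372254978445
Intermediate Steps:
t(O) = O**4*(3 + O)**4 (t(O) = (O*(O + 3))**4 = (O*(3 + O))**4 = O**4*(3 + O)**4)
(t(140) - 28987)*(20900 - 635) = (140**4*(3 + 140)**4 - 28987)*(20900 - 635) = (384160000*143**4 - 28987)*20265 = (384160000*418161601 - 28987)*20265 = (160640960640160000 - 28987)*20265 = 160640960640131013*20265 = 3255389067372254978445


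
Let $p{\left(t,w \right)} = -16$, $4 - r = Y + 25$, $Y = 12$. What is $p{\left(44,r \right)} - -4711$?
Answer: $4695$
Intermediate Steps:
$r = -33$ ($r = 4 - \left(12 + 25\right) = 4 - 37 = -33$)
$p{\left(44,r \right)} - -4711 = -16 - -4711 = -16 + 4711 = 4695$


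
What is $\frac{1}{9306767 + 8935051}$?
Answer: $\frac{1}{18241818} \approx 5.4819 \cdot 10^{-8}$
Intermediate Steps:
$\frac{1}{9306767 + 8935051} = \frac{1}{18241818}$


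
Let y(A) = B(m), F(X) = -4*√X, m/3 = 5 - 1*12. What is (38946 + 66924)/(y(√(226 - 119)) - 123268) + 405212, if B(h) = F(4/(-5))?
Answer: 1282746504892967/3165624966 + 17645*I*√5/1582812483 ≈ 4.0521e+5 + 2.4927e-5*I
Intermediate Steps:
m = -21 (m = 3*(5 - 1*12) = 3*(5 - 12) = 3*(-7) = -21)
B(h) = -8*I*√5/5 (B(h) = -4*2*(I*√5/5) = -4*2*I*√5/5 = -8*I*√5/5)
y(A) = -8*I*√5/5
(38946 + 66924)/(y(√(226 - 119)) - 123268) + 405212 = (38946 + 66924)/(-8*I*√5/5 - 123268) + 405212 = 105870/(-123268 - 8*I*√5/5) + 405212 = 405212 + 105870/(-123268 - 8*I*√5/5)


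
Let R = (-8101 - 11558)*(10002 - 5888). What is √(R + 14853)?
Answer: 3*I*√8984697 ≈ 8992.3*I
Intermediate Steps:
R = -80877126 (R = -19659*4114 = -80877126)
√(R + 14853) = √(-80877126 + 14853) = √(-80862273) = 3*I*√8984697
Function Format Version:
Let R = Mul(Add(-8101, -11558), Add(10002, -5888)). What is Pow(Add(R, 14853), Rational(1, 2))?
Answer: Mul(3, I, Pow(8984697, Rational(1, 2))) ≈ Mul(8992.3, I)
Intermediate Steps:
R = -80877126 (R = Mul(-19659, 4114) = -80877126)
Pow(Add(R, 14853), Rational(1, 2)) = Pow(Add(-80877126, 14853), Rational(1, 2)) = Pow(-80862273, Rational(1, 2)) = Mul(3, I, Pow(8984697, Rational(1, 2)))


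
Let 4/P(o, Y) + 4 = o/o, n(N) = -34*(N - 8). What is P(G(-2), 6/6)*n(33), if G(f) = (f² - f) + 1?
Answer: 3400/3 ≈ 1133.3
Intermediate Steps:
n(N) = 272 - 34*N (n(N) = -34*(-8 + N) = 272 - 34*N)
G(f) = 1 + f² - f
P(o, Y) = -4/3 (P(o, Y) = 4/(-4 + o/o) = 4/(-4 + 1) = 4/(-3) = 4*(-⅓) = -4/3)
P(G(-2), 6/6)*n(33) = -4*(272 - 34*33)/3 = -4*(272 - 1122)/3 = -4/3*(-850) = 3400/3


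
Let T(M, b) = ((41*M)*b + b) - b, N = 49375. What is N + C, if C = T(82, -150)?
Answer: -454925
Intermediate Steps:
T(M, b) = 41*M*b (T(M, b) = (41*M*b + b) - b = (b + 41*M*b) - b = 41*M*b)
C = -504300 (C = 41*82*(-150) = -504300)
N + C = 49375 - 504300 = -454925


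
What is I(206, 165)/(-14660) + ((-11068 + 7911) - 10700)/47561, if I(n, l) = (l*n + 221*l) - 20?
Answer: -710620531/139448852 ≈ -5.0959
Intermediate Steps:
I(n, l) = -20 + 221*l + l*n (I(n, l) = (221*l + l*n) - 20 = -20 + 221*l + l*n)
I(206, 165)/(-14660) + ((-11068 + 7911) - 10700)/47561 = (-20 + 221*165 + 165*206)/(-14660) + ((-11068 + 7911) - 10700)/47561 = (-20 + 36465 + 33990)*(-1/14660) + (-3157 - 10700)*(1/47561) = 70435*(-1/14660) - 13857*1/47561 = -14087/2932 - 13857/47561 = -710620531/139448852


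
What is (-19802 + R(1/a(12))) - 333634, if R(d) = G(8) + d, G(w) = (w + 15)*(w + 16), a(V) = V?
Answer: -4234607/12 ≈ -3.5288e+5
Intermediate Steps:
G(w) = (15 + w)*(16 + w)
R(d) = 552 + d (R(d) = (240 + 8² + 31*8) + d = (240 + 64 + 248) + d = 552 + d)
(-19802 + R(1/a(12))) - 333634 = (-19802 + (552 + 1/12)) - 333634 = (-19802 + 6625/12) - 333634 = -230999/12 - 333634 = -4234607/12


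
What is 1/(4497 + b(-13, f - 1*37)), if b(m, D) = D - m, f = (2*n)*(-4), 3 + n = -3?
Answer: 1/4521 ≈ 0.00022119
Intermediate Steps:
n = -6 (n = -3 - 3 = -6)
f = 48 (f = (2*(-6))*(-4) = -12*(-4) = 48)
1/(4497 + b(-13, f - 1*37)) = 1/(4497 + ((48 - 1*37) - 1*(-13))) = 1/(4497 + ((48 - 37) + 13)) = 1/(4497 + (11 + 13)) = 1/(4497 + 24) = 1/4521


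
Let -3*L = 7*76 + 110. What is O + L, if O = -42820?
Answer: -43034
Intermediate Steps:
L = -214 (L = -(7*76 + 110)/3 = -(532 + 110)/3 = -1/3*642 = -214)
O + L = -42820 - 214 = -43034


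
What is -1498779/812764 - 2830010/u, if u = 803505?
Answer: -700881333607/130611987564 ≈ -5.3661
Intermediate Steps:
-1498779/812764 - 2830010/u = -1498779/812764 - 2830010/803505 = -1498779*1/812764 - 2830010*1/803505 = -1498779/812764 - 566002/160701 = -700881333607/130611987564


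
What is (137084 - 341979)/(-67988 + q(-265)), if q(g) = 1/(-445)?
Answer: 91178275/30254661 ≈ 3.0137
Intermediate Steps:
q(g) = -1/445
(137084 - 341979)/(-67988 + q(-265)) = (137084 - 341979)/(-67988 - 1/445) = -204895/(-30254661/445) = -204895*(-445/30254661) = 91178275/30254661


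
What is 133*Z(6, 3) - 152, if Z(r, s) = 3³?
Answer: 3439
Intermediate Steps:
Z(r, s) = 27
133*Z(6, 3) - 152 = 133*27 - 152 = 3591 - 152 = 3439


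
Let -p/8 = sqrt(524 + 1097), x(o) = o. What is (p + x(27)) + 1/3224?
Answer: 87049/3224 - 8*sqrt(1621) ≈ -295.09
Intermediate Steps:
p = -8*sqrt(1621) (p = -8*sqrt(524 + 1097) = -8*sqrt(1621) ≈ -322.09)
(p + x(27)) + 1/3224 = (-8*sqrt(1621) + 27) + 1/3224 = (27 - 8*sqrt(1621)) + 1/3224 = 87049/3224 - 8*sqrt(1621)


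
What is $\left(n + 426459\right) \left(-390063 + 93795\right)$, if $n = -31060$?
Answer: $-117144070932$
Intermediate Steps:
$\left(n + 426459\right) \left(-390063 + 93795\right) = \left(-31060 + 426459\right) \left(-390063 + 93795\right) = 395399 \left(-296268\right) = -117144070932$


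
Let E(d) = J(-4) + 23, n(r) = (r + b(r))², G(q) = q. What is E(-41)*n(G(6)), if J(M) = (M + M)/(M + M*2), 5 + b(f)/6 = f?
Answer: 3408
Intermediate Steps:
b(f) = -30 + 6*f
J(M) = ⅔ (J(M) = (2*M)/(M + 2*M) = (2*M)/((3*M)) = (2*M)*(1/(3*M)) = ⅔)
n(r) = (-30 + 7*r)² (n(r) = (r + (-30 + 6*r))² = (-30 + 7*r)²)
E(d) = 71/3 (E(d) = ⅔ + 23 = 71/3)
E(-41)*n(G(6)) = 71*(-30 + 7*6)²/3 = 71*(-30 + 42)²/3 = (71/3)*12² = (71/3)*144 = 3408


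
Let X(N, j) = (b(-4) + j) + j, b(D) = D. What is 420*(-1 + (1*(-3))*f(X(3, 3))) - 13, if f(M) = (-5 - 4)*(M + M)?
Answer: 44927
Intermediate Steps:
X(N, j) = -4 + 2*j (X(N, j) = (-4 + j) + j = -4 + 2*j)
f(M) = -18*M
420*(-1 + (1*(-3))*f(X(3, 3))) - 13 = 420*(-1 + (1*(-3))*(-18*(-4 + 2*3))) - 13 = 420*(-1 - (-54)*(-4 + 6)) - 13 = 420*(-1 - (-54)*2) - 13 = 420*(-1 - 3*(-36)) - 13 = 420*(-1 + 108) - 13 = 420*107 - 13 = 44940 - 13 = 44927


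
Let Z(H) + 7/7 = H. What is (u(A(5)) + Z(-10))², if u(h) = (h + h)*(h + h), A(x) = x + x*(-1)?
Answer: 121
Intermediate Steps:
Z(H) = -1 + H
A(x) = 0 (A(x) = x - x = 0)
u(h) = 4*h² (u(h) = (2*h)*(2*h) = 4*h²)
(u(A(5)) + Z(-10))² = (4*0² + (-1 - 10))² = (4*0 - 11)² = (0 - 11)² = (-11)² = 121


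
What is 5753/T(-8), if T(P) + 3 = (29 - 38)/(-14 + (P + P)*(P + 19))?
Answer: -99370/51 ≈ -1948.4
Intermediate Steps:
T(P) = -3 - 9/(-14 + 2*P*(19 + P)) (T(P) = -3 + (29 - 38)/(-14 + (P + P)*(P + 19)) = -3 - 9/(-14 + (2*P)*(19 + P)) = -3 - 9/(-14 + 2*P*(19 + P)))
5753/T(-8) = 5753/((3*(11 - 38*(-8) - 2*(-8)²)/(2*(-7 + (-8)² + 19*(-8))))) = 5753/((3*(11 + 304 - 2*64)/(2*(-7 + 64 - 152)))) = 5753/(((3/2)*(11 + 304 - 128)/(-95))) = 5753/(((3/2)*(-1/95)*187)) = 5753/(-561/190) = 5753*(-190/561) = -99370/51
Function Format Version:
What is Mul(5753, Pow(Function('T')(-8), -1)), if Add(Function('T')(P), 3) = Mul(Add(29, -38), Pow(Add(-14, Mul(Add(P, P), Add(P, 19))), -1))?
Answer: Rational(-99370, 51) ≈ -1948.4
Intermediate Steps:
Function('T')(P) = Add(-3, Mul(-9, Pow(Add(-14, Mul(2, P, Add(19, P))), -1))) (Function('T')(P) = Add(-3, Mul(Add(29, -38), Pow(Add(-14, Mul(Add(P, P), Add(P, 19))), -1))) = Add(-3, Mul(-9, Pow(Add(-14, Mul(Mul(2, P), Add(19, P))), -1))) = Add(-3, Mul(-9, Pow(Add(-14, Mul(2, P, Add(19, P))), -1))))
Mul(5753, Pow(Function('T')(-8), -1)) = Mul(5753, Pow(Mul(Rational(3, 2), Pow(Add(-7, Pow(-8, 2), Mul(19, -8)), -1), Add(11, Mul(-38, -8), Mul(-2, Pow(-8, 2)))), -1)) = Mul(5753, Pow(Mul(Rational(3, 2), Pow(Add(-7, 64, -152), -1), Add(11, 304, Mul(-2, 64))), -1)) = Mul(5753, Pow(Mul(Rational(3, 2), Pow(-95, -1), Add(11, 304, -128)), -1)) = Mul(5753, Pow(Mul(Rational(3, 2), Rational(-1, 95), 187), -1)) = Mul(5753, Pow(Rational(-561, 190), -1)) = Mul(5753, Rational(-190, 561)) = Rational(-99370, 51)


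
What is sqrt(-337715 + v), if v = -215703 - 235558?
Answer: 12*I*sqrt(5479) ≈ 888.24*I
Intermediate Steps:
v = -451261
sqrt(-337715 + v) = sqrt(-337715 - 451261) = sqrt(-788976) = 12*I*sqrt(5479)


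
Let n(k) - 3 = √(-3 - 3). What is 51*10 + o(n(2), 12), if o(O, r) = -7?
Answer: 503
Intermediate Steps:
n(k) = 3 + I*√6 (n(k) = 3 + √(-3 - 3) = 3 + √(-6) = 3 + I*√6)
51*10 + o(n(2), 12) = 51*10 - 7 = 510 - 7 = 503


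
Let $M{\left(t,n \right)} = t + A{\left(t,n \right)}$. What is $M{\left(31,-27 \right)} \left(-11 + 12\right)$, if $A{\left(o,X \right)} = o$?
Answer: $62$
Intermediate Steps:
$M{\left(t,n \right)} = 2 t$ ($M{\left(t,n \right)} = t + t = 2 t$)
$M{\left(31,-27 \right)} \left(-11 + 12\right) = 2 \cdot 31 \left(-11 + 12\right) = 62 \cdot 1 = 62$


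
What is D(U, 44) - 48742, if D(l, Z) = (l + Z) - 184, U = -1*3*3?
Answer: -48891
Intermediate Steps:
U = -9 (U = -3*3 = -9)
D(l, Z) = -184 + Z + l (D(l, Z) = (Z + l) - 184 = -184 + Z + l)
D(U, 44) - 48742 = (-184 + 44 - 9) - 48742 = -149 - 48742 = -48891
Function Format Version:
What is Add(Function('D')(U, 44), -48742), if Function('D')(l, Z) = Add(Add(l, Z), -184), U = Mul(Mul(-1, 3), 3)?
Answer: -48891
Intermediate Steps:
U = -9 (U = Mul(-3, 3) = -9)
Function('D')(l, Z) = Add(-184, Z, l) (Function('D')(l, Z) = Add(Add(Z, l), -184) = Add(-184, Z, l))
Add(Function('D')(U, 44), -48742) = Add(Add(-184, 44, -9), -48742) = Add(-149, -48742) = -48891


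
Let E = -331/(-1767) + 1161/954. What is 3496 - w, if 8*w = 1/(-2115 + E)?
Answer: 5535995816435/1583522804 ≈ 3496.0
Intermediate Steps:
E = 263029/187302 (E = -331*(-1/1767) + 1161*(1/954) = 331/1767 + 129/106 = 263029/187302 ≈ 1.4043)
w = -93651/1583522804 (w = 1/(8*(-2115 + 263029/187302)) = 1/(8*(-395880701/187302)) = (1/8)*(-187302/395880701) = -93651/1583522804 ≈ -5.9141e-5)
3496 - w = 3496 - 1*(-93651/1583522804) = 3496 + 93651/1583522804 = 5535995816435/1583522804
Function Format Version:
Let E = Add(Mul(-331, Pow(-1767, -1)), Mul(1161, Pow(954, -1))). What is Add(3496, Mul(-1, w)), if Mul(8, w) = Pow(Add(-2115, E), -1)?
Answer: Rational(5535995816435, 1583522804) ≈ 3496.0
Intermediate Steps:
E = Rational(263029, 187302) (E = Add(Mul(-331, Rational(-1, 1767)), Mul(1161, Rational(1, 954))) = Add(Rational(331, 1767), Rational(129, 106)) = Rational(263029, 187302) ≈ 1.4043)
w = Rational(-93651, 1583522804) (w = Mul(Rational(1, 8), Pow(Add(-2115, Rational(263029, 187302)), -1)) = Mul(Rational(1, 8), Pow(Rational(-395880701, 187302), -1)) = Mul(Rational(1, 8), Rational(-187302, 395880701)) = Rational(-93651, 1583522804) ≈ -5.9141e-5)
Add(3496, Mul(-1, w)) = Add(3496, Mul(-1, Rational(-93651, 1583522804))) = Add(3496, Rational(93651, 1583522804)) = Rational(5535995816435, 1583522804)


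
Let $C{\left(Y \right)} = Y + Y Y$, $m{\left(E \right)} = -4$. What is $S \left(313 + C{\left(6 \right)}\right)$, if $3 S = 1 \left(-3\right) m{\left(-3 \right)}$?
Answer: $1420$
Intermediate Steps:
$C{\left(Y \right)} = Y + Y^{2}$
$S = 4$ ($S = \frac{1 \left(-3\right) \left(-4\right)}{3} = \frac{\left(-3\right) \left(-4\right)}{3} = \frac{1}{3} \cdot 12 = 4$)
$S \left(313 + C{\left(6 \right)}\right) = 4 \left(313 + 6 \left(1 + 6\right)\right) = 4 \left(313 + 6 \cdot 7\right) = 4 \left(313 + 42\right) = 4 \cdot 355 = 1420$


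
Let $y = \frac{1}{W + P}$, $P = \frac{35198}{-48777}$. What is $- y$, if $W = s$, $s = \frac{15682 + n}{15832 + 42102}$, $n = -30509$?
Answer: $\frac{2825846718}{2762377511} \approx 1.023$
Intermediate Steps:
$P = - \frac{35198}{48777}$ ($P = 35198 \left(- \frac{1}{48777}\right) = - \frac{35198}{48777} \approx -0.72161$)
$s = - \frac{14827}{57934}$ ($s = \frac{15682 - 30509}{15832 + 42102} = - \frac{14827}{57934} \approx -0.25593$)
$W = - \frac{14827}{57934} \approx -0.25593$
$y = - \frac{2825846718}{2762377511}$ ($y = \frac{1}{- \frac{14827}{57934} - \frac{35198}{48777}} = \frac{1}{- \frac{2762377511}{2825846718}} = - \frac{2825846718}{2762377511} \approx -1.023$)
$- y = \left(-1\right) \left(- \frac{2825846718}{2762377511}\right) = \frac{2825846718}{2762377511}$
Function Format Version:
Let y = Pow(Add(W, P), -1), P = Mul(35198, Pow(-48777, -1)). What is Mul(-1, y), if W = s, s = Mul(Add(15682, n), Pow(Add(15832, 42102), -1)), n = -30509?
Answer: Rational(2825846718, 2762377511) ≈ 1.0230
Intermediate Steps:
P = Rational(-35198, 48777) (P = Mul(35198, Rational(-1, 48777)) = Rational(-35198, 48777) ≈ -0.72161)
s = Rational(-14827, 57934) (s = Mul(Add(15682, -30509), Pow(Add(15832, 42102), -1)) = Mul(-14827, Pow(57934, -1)) = Mul(-14827, Rational(1, 57934)) = Rational(-14827, 57934) ≈ -0.25593)
W = Rational(-14827, 57934) ≈ -0.25593
y = Rational(-2825846718, 2762377511) (y = Pow(Add(Rational(-14827, 57934), Rational(-35198, 48777)), -1) = Pow(Rational(-2762377511, 2825846718), -1) = Rational(-2825846718, 2762377511) ≈ -1.0230)
Mul(-1, y) = Mul(-1, Rational(-2825846718, 2762377511)) = Rational(2825846718, 2762377511)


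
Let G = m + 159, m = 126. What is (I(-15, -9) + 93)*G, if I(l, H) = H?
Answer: 23940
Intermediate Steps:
G = 285 (G = 126 + 159 = 285)
(I(-15, -9) + 93)*G = (-9 + 93)*285 = 84*285 = 23940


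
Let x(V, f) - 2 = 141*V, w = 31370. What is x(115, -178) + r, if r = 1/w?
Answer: 508727291/31370 ≈ 16217.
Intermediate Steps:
x(V, f) = 2 + 141*V
r = 1/31370 ≈ 3.1878e-5
x(115, -178) + r = (2 + 141*115) + 1/31370 = (2 + 16215) + 1/31370 = 16217 + 1/31370 = 508727291/31370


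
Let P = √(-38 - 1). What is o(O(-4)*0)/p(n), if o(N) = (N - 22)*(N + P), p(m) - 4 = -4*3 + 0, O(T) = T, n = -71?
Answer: 11*I*√39/4 ≈ 17.174*I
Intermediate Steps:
P = I*√39 (P = √(-39) = I*√39 ≈ 6.245*I)
p(m) = -8 (p(m) = 4 + (-4*3 + 0) = 4 + (-12 + 0) = 4 - 12 = -8)
o(N) = (-22 + N)*(N + I*√39) (o(N) = (N - 22)*(N + I*√39) = (-22 + N)*(N + I*√39))
o(O(-4)*0)/p(n) = ((-4*0)² - (-88)*0 - 22*I*√39 + I*(-4*0)*√39)/(-8) = (0² - 22*0 - 22*I*√39 + I*0*√39)*(-⅛) = (0 + 0 - 22*I*√39 + 0)*(-⅛) = -22*I*√39*(-⅛) = 11*I*√39/4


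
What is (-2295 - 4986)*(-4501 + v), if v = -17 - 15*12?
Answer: 34206138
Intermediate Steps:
v = -197 (v = -17 - 180 = -197)
(-2295 - 4986)*(-4501 + v) = (-2295 - 4986)*(-4501 - 197) = -7281*(-4698) = 34206138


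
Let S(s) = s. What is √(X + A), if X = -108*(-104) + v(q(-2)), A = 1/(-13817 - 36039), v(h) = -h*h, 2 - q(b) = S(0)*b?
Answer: √436071087093/6232 ≈ 105.96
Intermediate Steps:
q(b) = 2 (q(b) = 2 - 0*b = 2 - 1*0 = 2 + 0 = 2)
v(h) = -h²
A = -1/49856 (A = 1/(-49856) = -1/49856 ≈ -2.0058e-5)
X = 11228 (X = -108*(-104) - 1*2² = 11232 - 1*4 = 11232 - 4 = 11228)
√(X + A) = √(11228 - 1/49856) = √(559783167/49856) = √436071087093/6232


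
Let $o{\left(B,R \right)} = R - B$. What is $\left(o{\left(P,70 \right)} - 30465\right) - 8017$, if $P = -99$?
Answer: $-38313$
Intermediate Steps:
$\left(o{\left(P,70 \right)} - 30465\right) - 8017 = \left(\left(70 - -99\right) - 30465\right) - 8017 = \left(\left(70 + 99\right) - 30465\right) - 8017 = \left(169 - 30465\right) - 8017 = -30296 - 8017 = -38313$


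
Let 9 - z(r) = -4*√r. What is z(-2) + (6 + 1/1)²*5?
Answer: 254 + 4*I*√2 ≈ 254.0 + 5.6569*I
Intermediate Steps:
z(r) = 9 + 4*√r (z(r) = 9 - (-4)*√r = 9 + 4*√r)
z(-2) + (6 + 1/1)²*5 = (9 + 4*√(-2)) + (6 + 1/1)²*5 = (9 + 4*(I*√2)) + (6 + 1*1)²*5 = (9 + 4*I*√2) + (6 + 1)²*5 = (9 + 4*I*√2) + 7²*5 = (9 + 4*I*√2) + 49*5 = (9 + 4*I*√2) + 245 = 254 + 4*I*√2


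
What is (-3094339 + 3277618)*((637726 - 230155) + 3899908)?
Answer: 789470443641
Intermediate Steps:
(-3094339 + 3277618)*((637726 - 230155) + 3899908) = 183279*(407571 + 3899908) = 183279*4307479 = 789470443641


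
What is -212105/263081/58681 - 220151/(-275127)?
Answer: 57603408743864/71989339864533 ≈ 0.80017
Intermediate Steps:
-212105/263081/58681 - 220151/(-275127) = -212105*1/263081*(1/58681) - 220151*(-1/275127) = -3595/4459*1/58681 + 220151/275127 = -3595/261658579 + 220151/275127 = 57603408743864/71989339864533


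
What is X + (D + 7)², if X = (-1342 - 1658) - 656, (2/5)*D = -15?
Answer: -10903/4 ≈ -2725.8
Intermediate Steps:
D = -75/2 (D = (5/2)*(-15) = -75/2 ≈ -37.500)
X = -3656 (X = -3000 - 656 = -3656)
X + (D + 7)² = -3656 + (-75/2 + 7)² = -3656 + (-61/2)² = -3656 + 3721/4 = -10903/4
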